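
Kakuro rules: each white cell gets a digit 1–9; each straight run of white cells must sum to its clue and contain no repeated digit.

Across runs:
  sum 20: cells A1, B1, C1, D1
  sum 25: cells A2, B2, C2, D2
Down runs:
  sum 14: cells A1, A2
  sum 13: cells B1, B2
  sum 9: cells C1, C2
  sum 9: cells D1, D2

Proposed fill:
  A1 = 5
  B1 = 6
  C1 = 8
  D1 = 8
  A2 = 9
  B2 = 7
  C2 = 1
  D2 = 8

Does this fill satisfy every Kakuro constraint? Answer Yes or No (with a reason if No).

No — the down run D1–D2 sums to 16, not 9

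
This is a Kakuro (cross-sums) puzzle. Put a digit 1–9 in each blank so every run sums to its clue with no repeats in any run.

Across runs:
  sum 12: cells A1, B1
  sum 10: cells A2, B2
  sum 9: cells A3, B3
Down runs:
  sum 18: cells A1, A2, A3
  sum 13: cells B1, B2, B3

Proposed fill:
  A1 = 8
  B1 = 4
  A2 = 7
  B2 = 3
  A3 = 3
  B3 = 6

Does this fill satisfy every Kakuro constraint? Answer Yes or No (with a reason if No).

Across: 8+4=12; 7+3=10; 3+6=9. Down: 8+7+3=18; 4+3+6=13. No digit repeats within any run.

Yes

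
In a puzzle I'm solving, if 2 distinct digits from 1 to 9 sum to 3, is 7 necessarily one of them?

No

The only way to make 3 from 2 distinct digits is {1,2}, which does not contain 7.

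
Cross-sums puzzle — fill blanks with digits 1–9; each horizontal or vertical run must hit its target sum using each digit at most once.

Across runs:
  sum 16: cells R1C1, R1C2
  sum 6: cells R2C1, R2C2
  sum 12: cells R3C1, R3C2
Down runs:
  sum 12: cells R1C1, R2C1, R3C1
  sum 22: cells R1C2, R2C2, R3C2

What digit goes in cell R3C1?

4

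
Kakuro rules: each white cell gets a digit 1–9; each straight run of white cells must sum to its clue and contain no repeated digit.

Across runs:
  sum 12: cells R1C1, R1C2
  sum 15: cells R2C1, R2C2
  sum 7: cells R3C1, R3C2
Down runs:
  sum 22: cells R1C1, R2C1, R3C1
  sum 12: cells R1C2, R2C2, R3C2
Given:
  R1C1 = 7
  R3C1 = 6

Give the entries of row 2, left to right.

9, 6

R1C2 = 12 − 7 = 5 completes the 12 across.
R2C1 = 22 − 13 = 9 completes the 22 down.
R2C2 = 15 − 9 = 6 completes the 15 across.
R3C2 = 7 − 6 = 1 completes the 7 across.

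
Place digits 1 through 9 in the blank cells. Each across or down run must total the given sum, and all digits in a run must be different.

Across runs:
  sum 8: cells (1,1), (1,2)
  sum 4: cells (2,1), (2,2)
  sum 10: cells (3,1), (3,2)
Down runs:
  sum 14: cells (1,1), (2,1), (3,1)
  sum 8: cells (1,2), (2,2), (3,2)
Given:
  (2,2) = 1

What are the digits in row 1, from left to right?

5 3

4 in 2 cells must be {1,3}.
(2,1) = 4 − 1 = 3 completes the 4 across.
No cell is forced outright now. (1,2) can only be 2 or 3 or 5 (the digits allowed by both its 8 across and its 8 down). If (1,2) = 2: that forces (1,1) = 6, after which (3,1) would have to be in {1,2,3,4,6,7,8,9} for the 10 across but in {5} for the 14 down — contradiction. If (1,2) = 5: then (1,1) would have to be in {3} for the 8 across but in {2,4,5,6,7,9} for the 14 down — contradiction. So (1,2) = 3.
(1,1) = 8 − 3 = 5 completes the 8 across.
(3,1) = 14 − 8 = 6 completes the 14 down.
(3,2) = 10 − 6 = 4 completes the 10 across.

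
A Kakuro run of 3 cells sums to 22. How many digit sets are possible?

3 distinct digits from 1–9 sum between 6 and 24.
Enumerating: {5,8,9}, {6,7,9}.

2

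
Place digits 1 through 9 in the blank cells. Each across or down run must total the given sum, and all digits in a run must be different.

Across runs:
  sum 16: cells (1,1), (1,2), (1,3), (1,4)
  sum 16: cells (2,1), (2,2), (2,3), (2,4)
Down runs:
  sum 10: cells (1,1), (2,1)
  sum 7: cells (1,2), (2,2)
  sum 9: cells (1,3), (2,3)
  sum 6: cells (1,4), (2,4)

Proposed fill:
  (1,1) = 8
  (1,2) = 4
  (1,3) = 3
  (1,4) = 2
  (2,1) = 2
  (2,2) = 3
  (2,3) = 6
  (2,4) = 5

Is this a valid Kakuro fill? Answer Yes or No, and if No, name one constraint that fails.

No — the down run (1,4)–(2,4) sums to 7, not 6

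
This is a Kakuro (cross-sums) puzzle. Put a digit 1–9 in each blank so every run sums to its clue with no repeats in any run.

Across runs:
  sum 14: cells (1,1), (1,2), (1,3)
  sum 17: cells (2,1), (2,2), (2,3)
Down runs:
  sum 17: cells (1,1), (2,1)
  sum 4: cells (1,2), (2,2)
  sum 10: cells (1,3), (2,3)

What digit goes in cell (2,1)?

17 in 2 cells must be {8,9}; 4 in 2 cells must be {1,3}.
Nothing is forced directly, so branch on (1,1), whose candidates are 8 or 9. If (1,1) = 8: that forces (1,2) = 1, after which (1,3) would have to be in {5} for the 14 across but in {1,2,3,4,6,7,8,9} for the 10 down — contradiction. So (1,1) = 9.
(2,1) = 17 − 9 = 8 completes the 17 down.
Given what's placed, (2,2) must be 3 to fit the 17 across and 4 down.
(2,3) = 17 − 11 = 6 completes the 17 across.
(1,2) = 4 − 3 = 1 completes the 4 down.
(1,3) = 14 − 10 = 4 completes the 14 across.

8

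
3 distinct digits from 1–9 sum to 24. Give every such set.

3 distinct digits from 1–9 sum between 6 and 24.
Only one set works: {7,8,9}.

{7,8,9}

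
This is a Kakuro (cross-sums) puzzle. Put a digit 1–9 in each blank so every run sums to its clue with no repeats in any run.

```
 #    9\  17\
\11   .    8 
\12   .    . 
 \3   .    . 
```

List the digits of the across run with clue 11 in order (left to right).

3, 8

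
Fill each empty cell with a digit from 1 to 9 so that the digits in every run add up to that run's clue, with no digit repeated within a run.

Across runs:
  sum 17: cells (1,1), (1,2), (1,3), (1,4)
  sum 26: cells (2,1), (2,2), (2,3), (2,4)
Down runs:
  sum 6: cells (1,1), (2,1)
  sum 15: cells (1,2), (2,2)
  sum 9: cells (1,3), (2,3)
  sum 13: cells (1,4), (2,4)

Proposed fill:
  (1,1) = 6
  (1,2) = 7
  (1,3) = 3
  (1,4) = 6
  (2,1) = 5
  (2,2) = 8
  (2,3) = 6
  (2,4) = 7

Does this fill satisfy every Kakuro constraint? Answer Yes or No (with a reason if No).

No — the down run (1,1)–(2,1) sums to 11, not 6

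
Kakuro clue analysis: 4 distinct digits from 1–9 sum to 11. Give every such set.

{1,2,3,5}

4 distinct digits from 1–9 sum between 10 and 30.
Only one set works: {1,2,3,5}.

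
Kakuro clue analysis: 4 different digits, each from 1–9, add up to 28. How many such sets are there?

4 distinct digits from 1–9 sum between 10 and 30.
Enumerating: {4,7,8,9}, {5,6,8,9}.

2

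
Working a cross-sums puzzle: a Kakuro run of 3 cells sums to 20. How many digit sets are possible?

3 distinct digits from 1–9 sum between 6 and 24.
Enumerating: {3,8,9}, {4,7,9}, {5,6,9}, {5,7,8}.

4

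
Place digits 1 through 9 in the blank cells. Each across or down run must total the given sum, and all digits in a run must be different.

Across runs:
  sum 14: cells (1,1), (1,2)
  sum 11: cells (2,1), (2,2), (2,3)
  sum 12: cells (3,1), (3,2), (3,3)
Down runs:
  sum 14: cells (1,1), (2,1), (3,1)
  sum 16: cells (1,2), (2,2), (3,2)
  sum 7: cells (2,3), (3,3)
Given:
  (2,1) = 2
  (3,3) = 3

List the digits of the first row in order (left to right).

5 9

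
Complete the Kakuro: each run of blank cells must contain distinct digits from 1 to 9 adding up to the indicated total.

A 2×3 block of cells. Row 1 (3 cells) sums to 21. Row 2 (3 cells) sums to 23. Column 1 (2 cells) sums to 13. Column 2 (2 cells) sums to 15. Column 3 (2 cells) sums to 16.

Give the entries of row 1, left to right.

5 9 7

23 in 3 cells must be {6,8,9}; 16 in 2 cells must be {7,9}.
The 23 across and the 16 down share only 9, so (2,3) = 9.
(1,3) = 16 − 9 = 7 completes the 16 down.
Nothing is forced directly, so branch on (2,1), whose candidates are 6 or 8. If (2,1) = 6: then (1,1) would have to be in {5,6,8,9} for the 21 across but in {7} for the 13 down — contradiction. So (2,1) = 8.
(1,1) = 13 − 8 = 5 completes the 13 down.
(1,2) = 21 − 12 = 9 completes the 21 across.
(2,2) = 23 − 17 = 6 completes the 23 across.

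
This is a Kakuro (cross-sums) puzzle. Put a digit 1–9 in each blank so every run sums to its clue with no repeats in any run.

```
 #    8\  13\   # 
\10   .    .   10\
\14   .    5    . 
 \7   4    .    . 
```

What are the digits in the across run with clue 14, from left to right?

7 in 3 cells must be {1,2,4}.
Nothing is forced directly, so branch on R1C1, whose candidates are 1 or 3. If R1C1 = 1: then R1C2 would have to be in {9} for the 10 across but in {1,2,6,7} for the 13 down — contradiction. So R1C1 = 3.
R1C2 = 10 − 3 = 7 completes the 10 across.
R2C1 = 8 − 7 = 1 completes the 8 down.
R2C3 = 14 − 6 = 8 completes the 14 across.
R3C2 = 13 − 12 = 1 completes the 13 down.
R3C3 = 7 − 5 = 2 completes the 7 across.

1 5 8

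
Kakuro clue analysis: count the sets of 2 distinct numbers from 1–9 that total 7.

3

2 distinct digits from 1–9 sum between 3 and 17.
Enumerating: {1,6}, {2,5}, {3,4}.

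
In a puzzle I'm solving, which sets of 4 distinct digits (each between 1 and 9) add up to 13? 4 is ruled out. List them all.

4 distinct digits from 1–9 sum between 10 and 30.
Dropping sets that contain 4.
Only one set works: {1,2,3,7}.

{1,2,3,7}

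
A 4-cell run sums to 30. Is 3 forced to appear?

The only way to make 30 from 4 distinct digits is {6,7,8,9}, which does not contain 3.

No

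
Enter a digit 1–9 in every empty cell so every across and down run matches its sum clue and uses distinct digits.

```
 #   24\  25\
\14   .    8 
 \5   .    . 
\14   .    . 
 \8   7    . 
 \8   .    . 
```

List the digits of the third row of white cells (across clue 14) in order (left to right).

R1C1 = 14 − 8 = 6 completes the 14 across.
R4C2 = 8 − 7 = 1 completes the 8 across.
Nothing is forced directly, so branch on R3C1, whose candidates are 5 or 8. If R3C1 = 5: that forces R3C2 = 9, R5C1 = 2, after which R5C2 would have to be in {6} for the 8 across but in {2,3,4,5} for the 25 down — contradiction. So R3C1 = 8.
R3C2 = 14 − 8 = 6 completes the 14 across.
Given what's placed, R2C2 must be 3 to fit the 5 across and 25 down.
R5C2 = 25 − 18 = 7 completes the 25 down.
R2C1 = 5 − 3 = 2 completes the 5 across.
R5C1 = 8 − 7 = 1 completes the 8 across.

8 6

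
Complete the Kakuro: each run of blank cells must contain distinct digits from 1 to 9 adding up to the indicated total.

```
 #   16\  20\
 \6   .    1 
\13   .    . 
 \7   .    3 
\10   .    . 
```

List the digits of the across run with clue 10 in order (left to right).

R1C1 = 6 − 1 = 5 completes the 6 across.
R3C1 = 7 − 3 = 4 completes the 7 across.
Given what's placed, R2C1 must be 6 to fit the 13 across and 16 down.
R2C2 = 13 − 6 = 7 completes the 13 across.
R4C1 = 16 − 15 = 1 completes the 16 down.
R4C2 = 10 − 1 = 9 completes the 10 across.

1 9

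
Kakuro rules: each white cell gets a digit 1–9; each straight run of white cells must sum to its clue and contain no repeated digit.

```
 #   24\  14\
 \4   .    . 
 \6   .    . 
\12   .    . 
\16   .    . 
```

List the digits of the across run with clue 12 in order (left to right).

8, 4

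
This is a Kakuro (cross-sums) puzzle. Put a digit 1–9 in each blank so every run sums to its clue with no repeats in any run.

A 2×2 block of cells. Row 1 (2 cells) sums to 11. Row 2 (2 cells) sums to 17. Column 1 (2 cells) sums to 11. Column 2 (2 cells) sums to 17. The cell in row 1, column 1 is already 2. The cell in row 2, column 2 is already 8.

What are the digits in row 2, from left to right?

9 8

17 in 2 cells must be {8,9}.
(1,2) = 11 − 2 = 9 completes the 11 across.
(2,1) = 17 − 8 = 9 completes the 17 across.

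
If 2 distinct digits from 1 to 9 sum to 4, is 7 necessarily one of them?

The only way to make 4 from 2 distinct digits is {1,3}, which does not contain 7.

No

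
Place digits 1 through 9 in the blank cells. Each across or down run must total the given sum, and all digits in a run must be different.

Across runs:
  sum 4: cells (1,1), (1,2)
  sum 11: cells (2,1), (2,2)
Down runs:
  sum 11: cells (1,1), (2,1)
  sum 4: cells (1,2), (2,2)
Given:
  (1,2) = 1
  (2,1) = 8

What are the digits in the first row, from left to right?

4 in 2 cells must be {1,3}.
(1,1) = 4 − 1 = 3 completes the 4 across.
(2,2) = 11 − 8 = 3 completes the 11 across.

3 1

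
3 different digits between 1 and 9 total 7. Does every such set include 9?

No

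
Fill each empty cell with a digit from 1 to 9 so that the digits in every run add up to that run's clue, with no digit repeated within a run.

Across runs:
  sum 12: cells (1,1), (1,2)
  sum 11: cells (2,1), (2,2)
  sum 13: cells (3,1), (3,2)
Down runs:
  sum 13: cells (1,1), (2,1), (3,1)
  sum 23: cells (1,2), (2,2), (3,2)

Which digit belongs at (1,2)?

8

23 in 3 cells must be {6,8,9}.
Nothing is forced directly, so branch on (2,2), whose candidates are 6 or 8 or 9. If (2,2) = 6: that forces (2,1) = 5, (1,1) = 7, after which (1,2) would have to be in {5} for the 12 across but in {8,9} for the 23 down — contradiction. If (2,2) = 8: that forces (1,2) = 9, (2,1) = 3, (3,2) = 6, after which (1,1) would have to be in {3} for the 12 across but in {1,2,4,6,8,9} for the 13 down — contradiction. So (2,2) = 9.
Given what's placed, (1,2) must be 8 to fit the 12 across and 23 down.
(2,1) = 11 − 9 = 2 completes the 11 across.
(3,2) = 23 − 17 = 6 completes the 23 down.
(1,1) = 12 − 8 = 4 completes the 12 across.
(3,1) = 13 − 6 = 7 completes the 13 across.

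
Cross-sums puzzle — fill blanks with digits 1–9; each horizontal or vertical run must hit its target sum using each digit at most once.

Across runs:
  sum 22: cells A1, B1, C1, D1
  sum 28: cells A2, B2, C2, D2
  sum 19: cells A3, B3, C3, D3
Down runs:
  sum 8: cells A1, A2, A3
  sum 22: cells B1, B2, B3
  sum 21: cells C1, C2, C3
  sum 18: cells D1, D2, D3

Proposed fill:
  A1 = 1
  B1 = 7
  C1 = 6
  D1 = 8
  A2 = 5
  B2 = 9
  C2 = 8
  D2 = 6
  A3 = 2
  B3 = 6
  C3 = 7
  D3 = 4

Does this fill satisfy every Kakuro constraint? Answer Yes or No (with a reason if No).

Yes

Across: 1+7+6+8=22; 5+9+8+6=28; 2+6+7+4=19. Down: 1+5+2=8; 7+9+6=22; 6+8+7=21; 8+6+4=18. No digit repeats within any run.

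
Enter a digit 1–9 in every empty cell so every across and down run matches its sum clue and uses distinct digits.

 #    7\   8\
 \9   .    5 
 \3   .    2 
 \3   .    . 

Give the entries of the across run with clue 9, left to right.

3 in 2 cells must be {1,2}; 7 in 3 cells must be {1,2,4}.
R1C1 = 9 − 5 = 4 completes the 9 across.
R2C1 = 3 − 2 = 1 completes the 3 across.
R3C1 = 7 − 5 = 2 completes the 7 down.
R3C2 = 3 − 2 = 1 completes the 3 across.

4 5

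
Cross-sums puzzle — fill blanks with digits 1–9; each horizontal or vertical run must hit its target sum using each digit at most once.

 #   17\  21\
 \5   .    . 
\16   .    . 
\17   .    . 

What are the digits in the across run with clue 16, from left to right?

7, 9

16 in 2 cells must be {7,9}; 17 in 2 cells must be {8,9}.
The 5 across and the 21 down share only 4, so R1C2 = 4.
Given what's placed, R2C2 must be 9 to fit the 16 across and 21 down.
R3C2 = 21 − 13 = 8 completes the 21 down.
R1C1 = 5 − 4 = 1 completes the 5 across.
R2C1 = 16 − 9 = 7 completes the 16 across.
R3C1 = 17 − 8 = 9 completes the 17 across.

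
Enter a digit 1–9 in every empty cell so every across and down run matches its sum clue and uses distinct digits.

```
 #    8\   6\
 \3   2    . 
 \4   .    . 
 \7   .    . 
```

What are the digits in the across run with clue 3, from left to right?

3 in 2 cells must be {1,2}; 4 in 2 cells must be {1,3}; 6 in 3 cells must be {1,2,3}.
R1C2 = 3 − 2 = 1 completes the 3 across.
Given what's placed, R2C1 must be 1 to fit the 4 across and 8 down.
R2C2 = 4 − 1 = 3 completes the 4 across.
R3C1 = 8 − 3 = 5 completes the 8 down.
R3C2 = 7 − 5 = 2 completes the 7 across.

2 1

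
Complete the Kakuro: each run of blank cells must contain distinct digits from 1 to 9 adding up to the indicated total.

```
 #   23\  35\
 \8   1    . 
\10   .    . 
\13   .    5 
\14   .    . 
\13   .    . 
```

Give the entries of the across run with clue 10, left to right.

2 8

35 in 5 cells must be {5,6,7,8,9}.
R1C2 = 8 − 1 = 7 completes the 8 across.
R3C1 = 13 − 5 = 8 completes the 13 across.
Nothing is forced directly, so branch on R2C2, whose candidates are 6 or 8 or 9. If R2C2 = 6: that forces R2C1 = 4, after which R4C1 would have to be in {5,6,8,9} for the 14 across but in {3,7} for the 23 down — contradiction. If R2C2 = 9: then R2C1 would have to be in {1} for the 10 across but in {2,3,4,5,6,7,9} for the 23 down — contradiction. So R2C2 = 8.
R2C1 = 10 − 8 = 2 completes the 10 across.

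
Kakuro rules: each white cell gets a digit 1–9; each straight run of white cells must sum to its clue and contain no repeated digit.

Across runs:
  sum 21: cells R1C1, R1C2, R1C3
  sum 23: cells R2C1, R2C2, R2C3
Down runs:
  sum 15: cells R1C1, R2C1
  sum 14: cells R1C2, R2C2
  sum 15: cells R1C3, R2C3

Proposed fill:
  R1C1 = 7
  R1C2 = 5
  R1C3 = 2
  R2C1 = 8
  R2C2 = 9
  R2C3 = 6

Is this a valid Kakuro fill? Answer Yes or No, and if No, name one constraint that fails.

No — the across run R1C1–R1C3 sums to 14, not 21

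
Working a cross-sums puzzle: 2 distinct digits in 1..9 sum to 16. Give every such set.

{7,9}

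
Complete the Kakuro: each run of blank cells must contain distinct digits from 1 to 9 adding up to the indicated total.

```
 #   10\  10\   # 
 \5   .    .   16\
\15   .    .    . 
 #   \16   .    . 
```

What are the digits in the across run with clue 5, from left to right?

16 in 2 cells must be {7,9}.
The 16 across and the 10 down share only 7, so R3C2 = 7.
R3C3 = 16 − 7 = 9 completes the 16 across.
R2C3 = 16 − 9 = 7 completes the 16 down.
R2C2 = 2: the only remaining digit allowed by both the 15 across and the 10 down.
R1C2 = 10 − 9 = 1 completes the 10 down.
R2C1 = 15 − 9 = 6 completes the 15 across.
R1C1 = 5 − 1 = 4 completes the 5 across.

4, 1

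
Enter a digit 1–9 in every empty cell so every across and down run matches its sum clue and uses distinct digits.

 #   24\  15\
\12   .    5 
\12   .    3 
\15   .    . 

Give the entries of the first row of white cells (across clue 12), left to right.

24 in 3 cells must be {7,8,9}.
R1C1 = 12 − 5 = 7 completes the 12 across.
R2C1 = 12 − 3 = 9 completes the 12 across.
R3C1 = 24 − 16 = 8 completes the 24 down.
R3C2 = 15 − 8 = 7 completes the 15 across.

7 5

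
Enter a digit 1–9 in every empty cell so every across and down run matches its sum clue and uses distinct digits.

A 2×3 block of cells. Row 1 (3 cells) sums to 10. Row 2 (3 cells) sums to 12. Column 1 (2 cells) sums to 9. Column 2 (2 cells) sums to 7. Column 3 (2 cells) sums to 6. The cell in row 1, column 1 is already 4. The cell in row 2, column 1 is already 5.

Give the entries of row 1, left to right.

Nothing is forced directly, so branch on (2,3), whose candidates are 1 or 4. If (2,3) = 4: then (1,3) would have to be in {1,5} for the 10 across but in {2} for the 6 down — contradiction. So (2,3) = 1.
(1,3) = 6 − 1 = 5 completes the 6 down.
(2,2) = 12 − 6 = 6 completes the 12 across.
(1,2) = 10 − 9 = 1 completes the 10 across.

4 1 5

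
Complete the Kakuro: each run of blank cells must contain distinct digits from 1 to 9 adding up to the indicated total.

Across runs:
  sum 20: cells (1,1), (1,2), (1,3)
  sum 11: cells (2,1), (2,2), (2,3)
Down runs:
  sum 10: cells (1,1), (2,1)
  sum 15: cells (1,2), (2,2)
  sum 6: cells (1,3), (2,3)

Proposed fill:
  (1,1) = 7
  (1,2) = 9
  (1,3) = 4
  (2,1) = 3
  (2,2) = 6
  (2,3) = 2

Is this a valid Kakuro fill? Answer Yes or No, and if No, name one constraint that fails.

Across: 7+9+4=20; 3+6+2=11. Down: 7+3=10; 9+6=15; 4+2=6. No digit repeats within any run.

Yes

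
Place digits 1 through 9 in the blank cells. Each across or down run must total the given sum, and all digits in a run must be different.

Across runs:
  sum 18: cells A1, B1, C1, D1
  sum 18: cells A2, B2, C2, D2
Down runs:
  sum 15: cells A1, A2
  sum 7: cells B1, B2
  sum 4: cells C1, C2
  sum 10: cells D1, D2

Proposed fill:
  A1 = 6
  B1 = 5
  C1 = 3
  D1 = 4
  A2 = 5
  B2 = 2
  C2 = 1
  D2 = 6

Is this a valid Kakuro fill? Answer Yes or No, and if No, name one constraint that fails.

No — the down run A1–A2 sums to 11, not 15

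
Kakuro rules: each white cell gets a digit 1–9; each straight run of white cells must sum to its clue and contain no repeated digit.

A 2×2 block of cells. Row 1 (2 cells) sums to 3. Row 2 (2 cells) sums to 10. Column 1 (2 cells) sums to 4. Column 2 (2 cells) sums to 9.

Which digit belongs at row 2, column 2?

3 in 2 cells must be {1,2}; 4 in 2 cells must be {1,3}.
The 3 across and the 4 down share only 1, so (1,1) = 1.
(1,2) = 3 − 1 = 2 completes the 3 across.
(2,1) = 4 − 1 = 3 completes the 4 down.
(2,2) = 10 − 3 = 7 completes the 10 across.

7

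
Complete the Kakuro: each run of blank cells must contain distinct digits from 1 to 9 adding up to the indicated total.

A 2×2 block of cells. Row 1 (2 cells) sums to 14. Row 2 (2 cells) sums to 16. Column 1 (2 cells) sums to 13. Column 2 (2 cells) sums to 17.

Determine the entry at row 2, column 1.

16 in 2 cells must be {7,9}; 17 in 2 cells must be {8,9}.
The 16 across and the 17 down share only 9, so (2,2) = 9.
(1,2) = 17 − 9 = 8 completes the 17 down.
(2,1) = 16 − 9 = 7 completes the 16 across.
(1,1) = 14 − 8 = 6 completes the 14 across.

7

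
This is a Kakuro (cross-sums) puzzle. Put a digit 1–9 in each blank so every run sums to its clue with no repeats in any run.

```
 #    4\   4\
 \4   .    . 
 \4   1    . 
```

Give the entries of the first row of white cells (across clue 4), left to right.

4 in 2 cells must be {1,3}.
R1C1 = 4 − 1 = 3 completes the 4 down.
R1C2 = 4 − 3 = 1 completes the 4 across.
R2C2 = 4 − 1 = 3 completes the 4 across.

3 1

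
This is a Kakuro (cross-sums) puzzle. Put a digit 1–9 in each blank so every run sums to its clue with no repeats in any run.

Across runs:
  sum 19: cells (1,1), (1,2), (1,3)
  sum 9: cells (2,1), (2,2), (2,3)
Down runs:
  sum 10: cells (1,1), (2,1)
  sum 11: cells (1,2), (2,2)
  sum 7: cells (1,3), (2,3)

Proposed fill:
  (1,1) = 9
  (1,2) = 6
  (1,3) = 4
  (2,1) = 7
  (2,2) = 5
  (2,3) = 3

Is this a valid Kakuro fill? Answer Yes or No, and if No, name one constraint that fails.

No — the down run (1,1)–(2,1) sums to 16, not 10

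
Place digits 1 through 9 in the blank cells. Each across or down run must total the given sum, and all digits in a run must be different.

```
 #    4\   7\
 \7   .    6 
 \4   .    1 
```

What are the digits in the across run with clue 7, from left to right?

1 6

4 in 2 cells must be {1,3}.
R1C1 = 7 − 6 = 1 completes the 7 across.
R2C1 = 4 − 1 = 3 completes the 4 across.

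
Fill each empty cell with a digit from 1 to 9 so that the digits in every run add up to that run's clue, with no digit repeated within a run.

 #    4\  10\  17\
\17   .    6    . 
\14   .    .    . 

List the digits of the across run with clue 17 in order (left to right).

4 in 2 cells must be {1,3}; 17 in 2 cells must be {8,9}.
Given what's placed, R1C1 must be 3 to fit the 17 across and 4 down.
R1C3 = 17 − 9 = 8 completes the 17 across.
R2C1 = 4 − 3 = 1 completes the 4 down.
R2C2 = 10 − 6 = 4 completes the 10 down.
R2C3 = 14 − 5 = 9 completes the 14 across.

3 6 8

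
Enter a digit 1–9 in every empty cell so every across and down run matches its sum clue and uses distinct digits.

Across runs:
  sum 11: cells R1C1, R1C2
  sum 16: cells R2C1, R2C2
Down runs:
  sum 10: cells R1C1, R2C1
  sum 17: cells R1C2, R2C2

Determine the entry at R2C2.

9

16 in 2 cells must be {7,9}; 17 in 2 cells must be {8,9}.
The 16 across and the 17 down share only 9, so R2C2 = 9.
R1C2 = 17 − 9 = 8 completes the 17 down.
R2C1 = 16 − 9 = 7 completes the 16 across.
R1C1 = 11 − 8 = 3 completes the 11 across.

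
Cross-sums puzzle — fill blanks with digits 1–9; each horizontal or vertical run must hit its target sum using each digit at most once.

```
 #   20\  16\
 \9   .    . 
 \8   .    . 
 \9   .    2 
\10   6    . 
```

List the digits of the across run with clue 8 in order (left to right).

5, 3

R3C1 = 9 − 2 = 7 completes the 9 across.
R4C2 = 10 − 6 = 4 completes the 10 across.
Nothing is forced directly, so branch on R1C2, whose candidates are 1 or 3 or 7. If R1C2 = 1: then R1C1 would have to be in {8} for the 9 across but in {2,3,4,5} for the 20 down — contradiction. If R1C2 = 3: then R1C1 would have to be in {6} for the 9 across but in {2,3,4,5} for the 20 down — contradiction. So R1C2 = 7.
R1C1 = 9 − 7 = 2 completes the 9 across.
R2C1 = 20 − 15 = 5 completes the 20 down.
R2C2 = 8 − 5 = 3 completes the 8 across.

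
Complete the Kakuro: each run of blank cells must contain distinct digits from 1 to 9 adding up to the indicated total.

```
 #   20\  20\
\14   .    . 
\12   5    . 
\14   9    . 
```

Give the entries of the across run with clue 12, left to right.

R1C1 = 20 − 14 = 6 completes the 20 down.
R1C2 = 14 − 6 = 8 completes the 14 across.
R2C2 = 12 − 5 = 7 completes the 12 across.
R3C2 = 14 − 9 = 5 completes the 14 across.

5 7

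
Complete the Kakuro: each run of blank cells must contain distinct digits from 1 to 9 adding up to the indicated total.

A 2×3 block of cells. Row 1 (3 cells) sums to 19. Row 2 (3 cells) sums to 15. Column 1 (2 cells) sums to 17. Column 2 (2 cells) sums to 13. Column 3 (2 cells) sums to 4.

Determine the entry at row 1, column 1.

9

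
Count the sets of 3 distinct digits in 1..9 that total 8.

3 distinct digits from 1–9 sum between 6 and 24.
Enumerating: {1,2,5}, {1,3,4}.

2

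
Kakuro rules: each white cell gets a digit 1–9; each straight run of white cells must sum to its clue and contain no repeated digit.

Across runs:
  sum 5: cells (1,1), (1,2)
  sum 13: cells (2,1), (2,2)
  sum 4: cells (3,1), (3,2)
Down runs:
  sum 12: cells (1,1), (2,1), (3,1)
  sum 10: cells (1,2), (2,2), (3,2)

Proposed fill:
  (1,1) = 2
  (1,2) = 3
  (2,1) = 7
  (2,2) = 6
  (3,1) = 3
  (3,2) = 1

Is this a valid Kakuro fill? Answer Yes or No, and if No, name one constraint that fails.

Yes

Across: 2+3=5; 7+6=13; 3+1=4. Down: 2+7+3=12; 3+6+1=10. No digit repeats within any run.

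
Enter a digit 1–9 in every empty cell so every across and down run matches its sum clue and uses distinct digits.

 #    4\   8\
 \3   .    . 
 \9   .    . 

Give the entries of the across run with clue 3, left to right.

1, 2

3 in 2 cells must be {1,2}; 4 in 2 cells must be {1,3}.
The 3 across and the 4 down share only 1, so R1C1 = 1.
R1C2 = 3 − 1 = 2 completes the 3 across.
R2C1 = 4 − 1 = 3 completes the 4 down.
R2C2 = 9 − 3 = 6 completes the 9 across.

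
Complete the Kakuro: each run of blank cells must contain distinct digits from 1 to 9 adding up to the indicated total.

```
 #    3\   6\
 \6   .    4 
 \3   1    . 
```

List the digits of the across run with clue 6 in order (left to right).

3 in 2 cells must be {1,2}.
R1C1 = 6 − 4 = 2 completes the 6 across.
R2C2 = 3 − 1 = 2 completes the 3 across.

2 4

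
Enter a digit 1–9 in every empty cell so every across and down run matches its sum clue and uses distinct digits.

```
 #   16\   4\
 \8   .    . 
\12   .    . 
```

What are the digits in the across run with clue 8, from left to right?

7 1

16 in 2 cells must be {7,9}; 4 in 2 cells must be {1,3}.
The 8 across and the 16 down share only 7, so R1C1 = 7.
R1C2 = 8 − 7 = 1 completes the 8 across.
R2C1 = 16 − 7 = 9 completes the 16 down.
R2C2 = 12 − 9 = 3 completes the 12 across.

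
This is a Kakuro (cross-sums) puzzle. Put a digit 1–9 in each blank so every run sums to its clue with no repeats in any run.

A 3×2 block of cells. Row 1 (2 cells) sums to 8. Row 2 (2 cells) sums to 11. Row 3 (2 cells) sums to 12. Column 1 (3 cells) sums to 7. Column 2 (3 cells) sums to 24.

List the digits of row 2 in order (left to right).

2 9

7 in 3 cells must be {1,2,4}; 24 in 3 cells must be {7,8,9}.
The 8 across and the 24 down share only 7, so (1,2) = 7.
The 12 across and the 7 down share only 4, so (3,1) = 4.
(3,2) = 12 − 4 = 8 completes the 12 across.
(1,1) = 8 − 7 = 1 completes the 8 across.
(2,1) = 7 − 5 = 2 completes the 7 down.
(2,2) = 11 − 2 = 9 completes the 11 across.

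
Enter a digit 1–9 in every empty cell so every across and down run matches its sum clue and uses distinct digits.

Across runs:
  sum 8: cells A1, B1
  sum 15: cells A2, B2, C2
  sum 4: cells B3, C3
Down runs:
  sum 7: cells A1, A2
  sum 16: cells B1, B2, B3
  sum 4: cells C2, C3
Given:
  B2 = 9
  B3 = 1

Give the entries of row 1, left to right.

2 6

4 in 2 cells must be {1,3}.
B1 = 16 − 10 = 6 completes the 16 down.
C2 = 1: the only remaining digit allowed by both the 15 across and the 4 down.
C3 = 4 − 1 = 3 completes the 4 across.
A1 = 8 − 6 = 2 completes the 8 across.
A2 = 15 − 10 = 5 completes the 15 across.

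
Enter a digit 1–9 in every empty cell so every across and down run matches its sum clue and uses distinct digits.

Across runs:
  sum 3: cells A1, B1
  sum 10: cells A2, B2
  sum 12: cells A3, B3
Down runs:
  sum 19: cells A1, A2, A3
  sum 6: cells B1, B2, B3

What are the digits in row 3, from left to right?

3 in 2 cells must be {1,2}; 6 in 3 cells must be {1,2,3}.
The 3 across and the 19 down share only 2, so A1 = 2.
B1 = 3 − 2 = 1 completes the 3 across.
Given what's placed, B3 must be 3 to fit the 12 across and 6 down.
B2 = 6 − 4 = 2 completes the 6 down.
A3 = 12 − 3 = 9 completes the 12 across.
A2 = 10 − 2 = 8 completes the 10 across.

9, 3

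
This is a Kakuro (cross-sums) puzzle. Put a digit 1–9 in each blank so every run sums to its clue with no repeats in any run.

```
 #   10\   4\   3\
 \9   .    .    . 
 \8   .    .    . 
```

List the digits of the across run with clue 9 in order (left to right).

6, 1, 2

4 in 2 cells must be {1,3}; 3 in 2 cells must be {1,2}.
Nothing is forced directly, so branch on R2C3, whose candidates are 1 or 2. If R2C3 = 2: that forces R1C3 = 1, R2C1 = 1, after which R2C2 would have to be in {5} for the 8 across but in {1,3} for the 4 down — contradiction. So R2C3 = 1.
R1C3 = 3 − 1 = 2 completes the 3 down.
Given what's placed, R2C2 must be 3 to fit the 8 across and 4 down.
R1C2 = 4 − 3 = 1 completes the 4 down.
R2C1 = 8 − 4 = 4 completes the 8 across.
R1C1 = 9 − 3 = 6 completes the 9 across.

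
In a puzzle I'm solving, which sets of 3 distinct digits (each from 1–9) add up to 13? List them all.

3 distinct digits from 1–9 sum between 6 and 24.

{1,3,9}; {1,4,8}; {1,5,7}; {2,3,8}; {2,4,7}; {2,5,6}; {3,4,6}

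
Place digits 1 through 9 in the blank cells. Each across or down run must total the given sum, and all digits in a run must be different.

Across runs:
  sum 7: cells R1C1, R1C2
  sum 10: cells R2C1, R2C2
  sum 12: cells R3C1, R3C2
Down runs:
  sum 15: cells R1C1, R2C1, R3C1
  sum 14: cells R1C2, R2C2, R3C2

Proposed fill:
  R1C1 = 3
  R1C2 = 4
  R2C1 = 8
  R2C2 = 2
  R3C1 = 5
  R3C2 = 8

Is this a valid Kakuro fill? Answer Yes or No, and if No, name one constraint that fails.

No — the down run R1C1–R3C1 sums to 16, not 15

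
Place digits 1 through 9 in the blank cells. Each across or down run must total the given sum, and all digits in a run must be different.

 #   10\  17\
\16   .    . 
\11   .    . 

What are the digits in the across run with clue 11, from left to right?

3, 8

16 in 2 cells must be {7,9}; 17 in 2 cells must be {8,9}.
The 16 across and the 17 down share only 9, so R1C2 = 9.
R2C2 = 17 − 9 = 8 completes the 17 down.
R1C1 = 16 − 9 = 7 completes the 16 across.
R2C1 = 11 − 8 = 3 completes the 11 across.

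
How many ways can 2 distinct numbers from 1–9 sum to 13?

3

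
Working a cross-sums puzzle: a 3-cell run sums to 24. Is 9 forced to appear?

Yes

The only way to make 24 from 3 distinct digits is {7,8,9}, which contains 9.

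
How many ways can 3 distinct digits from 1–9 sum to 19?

5

3 distinct digits from 1–9 sum between 6 and 24.
Enumerating: {2,8,9}, {3,7,9}, {4,6,9}, {4,7,8}, {5,6,8}.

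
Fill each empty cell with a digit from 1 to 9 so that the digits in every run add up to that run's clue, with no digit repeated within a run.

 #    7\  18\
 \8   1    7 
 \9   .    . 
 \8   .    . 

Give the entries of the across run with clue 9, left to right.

4 5

7 in 3 cells must be {1,2,4}.
R3C1 = 2: the only remaining digit allowed by both the 8 across and the 7 down.
R3C2 = 8 − 2 = 6 completes the 8 across.
R2C1 = 7 − 3 = 4 completes the 7 down.
R2C2 = 9 − 4 = 5 completes the 9 across.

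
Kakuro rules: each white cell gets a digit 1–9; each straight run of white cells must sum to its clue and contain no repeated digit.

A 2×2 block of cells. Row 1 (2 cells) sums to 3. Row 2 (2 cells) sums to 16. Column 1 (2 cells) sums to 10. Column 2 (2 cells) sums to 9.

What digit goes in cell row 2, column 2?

7

3 in 2 cells must be {1,2}; 16 in 2 cells must be {7,9}.
The 16 across and the 9 down share only 7, so (2,2) = 7.
(1,2) = 9 − 7 = 2 completes the 9 down.
(2,1) = 16 − 7 = 9 completes the 16 across.
(1,1) = 3 − 2 = 1 completes the 3 across.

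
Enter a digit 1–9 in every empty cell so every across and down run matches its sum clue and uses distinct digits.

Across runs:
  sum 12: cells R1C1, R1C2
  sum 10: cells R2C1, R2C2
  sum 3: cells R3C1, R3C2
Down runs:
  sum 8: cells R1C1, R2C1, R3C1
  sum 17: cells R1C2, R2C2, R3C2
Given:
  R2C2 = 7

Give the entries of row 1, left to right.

3 in 2 cells must be {1,2}.
R2C1 = 10 − 7 = 3 completes the 10 across.
R3C1 = 1: the only remaining digit allowed by both the 3 across and the 8 down.
R3C2 = 3 − 1 = 2 completes the 3 across.
R1C1 = 8 − 4 = 4 completes the 8 down.
R1C2 = 12 − 4 = 8 completes the 12 across.

4 8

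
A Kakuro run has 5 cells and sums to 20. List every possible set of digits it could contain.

5 distinct digits from 1–9 sum between 15 and 35.

{1,2,3,5,9}; {1,2,3,6,8}; {1,2,4,5,8}; {1,2,4,6,7}; {1,3,4,5,7}; {2,3,4,5,6}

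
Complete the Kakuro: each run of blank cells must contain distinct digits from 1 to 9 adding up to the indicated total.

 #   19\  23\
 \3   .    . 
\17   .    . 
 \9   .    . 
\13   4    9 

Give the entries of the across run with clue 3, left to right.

3 in 2 cells must be {1,2}; 17 in 2 cells must be {8,9}.
R2C2 = 8: the only remaining digit allowed by both the 17 across and the 23 down.
R2C1 = 17 − 8 = 9 completes the 17 across.
R1C1 = 1: the only remaining digit allowed by both the 3 across and the 19 down.
R1C2 = 3 − 1 = 2 completes the 3 across.
R3C1 = 19 − 14 = 5 completes the 19 down.
R3C2 = 9 − 5 = 4 completes the 9 across.

1 2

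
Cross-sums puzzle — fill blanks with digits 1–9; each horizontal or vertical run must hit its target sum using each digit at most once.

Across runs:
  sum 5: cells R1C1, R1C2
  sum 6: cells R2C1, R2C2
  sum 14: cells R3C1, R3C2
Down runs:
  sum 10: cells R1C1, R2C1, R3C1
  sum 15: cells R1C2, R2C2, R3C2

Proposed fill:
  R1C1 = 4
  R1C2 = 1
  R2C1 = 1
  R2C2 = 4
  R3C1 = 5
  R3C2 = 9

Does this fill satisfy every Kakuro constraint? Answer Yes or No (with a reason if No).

No — the down run R1C2–R3C2 sums to 14, not 15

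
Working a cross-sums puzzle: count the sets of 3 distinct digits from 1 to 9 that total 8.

3 distinct digits from 1–9 sum between 6 and 24.
Enumerating: {1,2,5}, {1,3,4}.

2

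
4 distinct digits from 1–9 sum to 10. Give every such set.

{1,2,3,4}

4 distinct digits from 1–9 sum between 10 and 30.
Only one set works: {1,2,3,4}.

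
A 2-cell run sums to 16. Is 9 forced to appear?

The only way to make 16 from 2 distinct digits is {7,9}, which contains 9.

Yes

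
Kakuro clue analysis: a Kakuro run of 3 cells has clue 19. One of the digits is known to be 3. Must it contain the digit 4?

The only way to make 19 from 3 distinct digits under that restriction is {3,7,9}, which does not contain 4.

No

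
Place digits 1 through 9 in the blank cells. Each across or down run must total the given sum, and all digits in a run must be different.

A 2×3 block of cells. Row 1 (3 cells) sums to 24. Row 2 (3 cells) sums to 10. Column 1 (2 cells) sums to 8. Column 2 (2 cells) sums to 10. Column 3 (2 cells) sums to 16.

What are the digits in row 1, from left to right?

7 8 9

24 in 3 cells must be {7,8,9}; 16 in 2 cells must be {7,9}.
The 24 across and the 8 down share only 7, so (1,1) = 7.
Given what's placed, (1,3) must be 9 to fit the 24 across and 16 down.
(2,1) = 8 − 7 = 1 completes the 8 down.
(2,3) = 16 − 9 = 7 completes the 16 down.
(1,2) = 24 − 16 = 8 completes the 24 across.
(2,2) = 10 − 8 = 2 completes the 10 across.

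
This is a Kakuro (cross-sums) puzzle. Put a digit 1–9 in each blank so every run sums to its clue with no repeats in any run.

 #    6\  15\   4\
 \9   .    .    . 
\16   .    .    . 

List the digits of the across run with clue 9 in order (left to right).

4 in 2 cells must be {1,3}.
The 9 across and the 15 down share only 6, so R1C2 = 6.
Given what's placed, R1C3 must be 1 to fit the 9 across and 4 down.
R2C2 = 15 − 6 = 9 completes the 15 down.
R2C3 = 4 − 1 = 3 completes the 4 down.
R1C1 = 9 − 7 = 2 completes the 9 across.
R2C1 = 16 − 12 = 4 completes the 16 across.

2, 6, 1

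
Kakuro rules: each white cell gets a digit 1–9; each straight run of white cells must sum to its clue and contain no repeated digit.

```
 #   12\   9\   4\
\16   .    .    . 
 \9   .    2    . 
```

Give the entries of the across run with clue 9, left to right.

4 2 3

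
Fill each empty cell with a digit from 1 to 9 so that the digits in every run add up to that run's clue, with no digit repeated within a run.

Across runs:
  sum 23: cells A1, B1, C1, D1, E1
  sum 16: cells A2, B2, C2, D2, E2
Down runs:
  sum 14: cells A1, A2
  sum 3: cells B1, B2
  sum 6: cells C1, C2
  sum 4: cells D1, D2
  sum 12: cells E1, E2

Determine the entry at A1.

8

16 in 5 cells must be {1,2,3,4,6}; 3 in 2 cells must be {1,2}; 4 in 2 cells must be {1,3}.
Only 6 fits A2 under both its across sum 16 and down sum 14.
A1 = 14 − 6 = 8 completes the 14 down.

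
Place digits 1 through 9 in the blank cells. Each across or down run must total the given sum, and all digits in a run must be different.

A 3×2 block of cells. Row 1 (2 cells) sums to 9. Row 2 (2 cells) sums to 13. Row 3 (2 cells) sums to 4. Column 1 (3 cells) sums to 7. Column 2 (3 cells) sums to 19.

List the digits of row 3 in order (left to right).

4 in 2 cells must be {1,3}; 7 in 3 cells must be {1,2,4}.
The 13 across and the 7 down share only 4, so (2,1) = 4.
(2,2) = 13 − 4 = 9 completes the 13 across.
Given what's placed, (3,1) must be 1 to fit the 4 across and 7 down.
(3,2) = 4 − 1 = 3 completes the 4 across.
(1,1) = 7 − 5 = 2 completes the 7 down.
(1,2) = 9 − 2 = 7 completes the 9 across.

1, 3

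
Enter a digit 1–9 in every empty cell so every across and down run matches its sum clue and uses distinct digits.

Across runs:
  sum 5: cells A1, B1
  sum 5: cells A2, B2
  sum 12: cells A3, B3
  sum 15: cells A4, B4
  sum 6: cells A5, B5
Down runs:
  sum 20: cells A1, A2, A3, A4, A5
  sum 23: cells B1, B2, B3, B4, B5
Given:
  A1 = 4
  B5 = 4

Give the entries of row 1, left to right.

4 1

B1 = 5 − 4 = 1 completes the 5 across.
A5 = 6 − 4 = 2 completes the 6 across.
Nothing is forced directly, so branch on A2, whose candidates are 1 or 3. If A2 = 1: then B2 would have to be in {4} for the 5 across but in {2,3,5,6,7,8,9} for the 23 down — contradiction. So A2 = 3.
B2 = 5 − 3 = 2 completes the 5 across.
A3 = 5: the only remaining digit allowed by both the 12 across and the 20 down.
B3 = 12 − 5 = 7 completes the 12 across.
A4 = 20 − 14 = 6 completes the 20 down.
B4 = 15 − 6 = 9 completes the 15 across.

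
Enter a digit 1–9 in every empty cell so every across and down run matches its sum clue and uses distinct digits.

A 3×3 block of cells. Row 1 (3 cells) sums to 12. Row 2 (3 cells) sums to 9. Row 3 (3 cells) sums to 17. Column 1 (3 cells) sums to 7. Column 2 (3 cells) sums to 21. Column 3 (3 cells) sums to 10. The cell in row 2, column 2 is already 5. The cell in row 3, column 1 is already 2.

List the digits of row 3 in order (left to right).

2, 9, 6

7 in 3 cells must be {1,2,4}.
(2,1) = 1: the only remaining digit allowed by both the 9 across and the 7 down.
(2,3) = 9 − 6 = 3 completes the 9 across.
Given what's placed, (3,3) must be 6 to fit the 17 across and 10 down.
(1,1) = 7 − 3 = 4 completes the 7 down.
Given what's placed, (1,2) must be 7 to fit the 12 across and 21 down.
(1,3) = 12 − 11 = 1 completes the 12 across.
(3,2) = 17 − 8 = 9 completes the 17 across.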